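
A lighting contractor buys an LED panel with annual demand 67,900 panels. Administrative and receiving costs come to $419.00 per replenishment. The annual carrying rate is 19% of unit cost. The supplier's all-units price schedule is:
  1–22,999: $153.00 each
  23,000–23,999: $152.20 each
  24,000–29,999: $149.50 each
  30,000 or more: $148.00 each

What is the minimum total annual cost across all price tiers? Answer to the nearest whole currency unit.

TC* ≈ $10,429,370

Holding cost per unit per year at price C is H = 0.19·C.
For each price level, check whether its EOQ is feasible; otherwise the best quantity at that price is the breakpoint.
EOQ at $153.00 = 1399.1 (feasible in tier 1): TC = 67,900×$153.00 + (67,900/1399.1)×419 + (1399.1/2)×0.19×$153.00 = $10,429,370.49.
EOQ at $152.20 = 1402.7 < 23000, so use break Q=23000: TC = 67,900×$152.20 + (67,900/23000.0)×419 + (23000.0/2)×0.19×$152.20 = $10,668,173.96.
EOQ at $149.50 = 1415.3 < 24000, so use break Q=24000: TC = 67,900×$149.50 + (67,900/24000.0)×419 + (24000.0/2)×0.19×$149.50 = $10,493,095.42.
EOQ at $148.00 = 1422.5 < 30000, so use break Q=30000: TC = 67,900×$148.00 + (67,900/30000.0)×419 + (30000.0/2)×0.19×$148.00 = $10,471,948.34.
Lowest total cost among the candidates is at Q = 1399.1.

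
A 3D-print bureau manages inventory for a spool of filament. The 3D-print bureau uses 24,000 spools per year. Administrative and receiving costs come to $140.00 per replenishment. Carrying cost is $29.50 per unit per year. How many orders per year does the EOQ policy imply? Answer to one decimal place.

N ≈ 50.3 orders per year

The optimal lot size = √(2DS/H) = √(2 × 24,000 × 140 / 29.5) ≈ 477.28.
Orders per year = D / Q* = 24,000 / 477.28 ≈ 50.285.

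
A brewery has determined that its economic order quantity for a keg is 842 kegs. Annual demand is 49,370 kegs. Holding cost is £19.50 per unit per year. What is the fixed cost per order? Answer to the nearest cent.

Squaring Q* = √(2DS/H) gives Q*² = 2DS/H.
From Q* = √(2DS/H): S = Q*²H / (2D) = 842² × 19.5 / (2 × 49,370) = 140.0121.

S ≈ £140.01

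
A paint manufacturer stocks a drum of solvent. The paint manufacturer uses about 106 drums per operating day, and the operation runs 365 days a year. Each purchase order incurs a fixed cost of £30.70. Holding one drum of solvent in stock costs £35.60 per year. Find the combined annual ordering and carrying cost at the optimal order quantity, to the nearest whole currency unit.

Annual demand D = 106 × 365 = 38,690.
EOQ = √(2DS/H) = √(2 × 38,690 × 30.7 / 35.6) ≈ 258.32.
At Q*, ordering cost (D/Q*)S equals holding cost (Q*/2)H, each = √(DSH/2).
Minimum total = √(2DSH) = √(2 × 38,690 × 30.7 × 35.6) ≈ 9196.203.

TC* ≈ £9,196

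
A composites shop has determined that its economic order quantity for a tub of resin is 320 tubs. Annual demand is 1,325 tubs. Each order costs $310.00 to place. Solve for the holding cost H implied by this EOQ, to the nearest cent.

The basic EOQ model gives Q* = √(2DS/H); rearrange for the unknown.
From Q* = √(2DS/H): H = 2DS / Q*² = 2 × 1,325 × 310 / 320² = 8.0225.

H ≈ $8.02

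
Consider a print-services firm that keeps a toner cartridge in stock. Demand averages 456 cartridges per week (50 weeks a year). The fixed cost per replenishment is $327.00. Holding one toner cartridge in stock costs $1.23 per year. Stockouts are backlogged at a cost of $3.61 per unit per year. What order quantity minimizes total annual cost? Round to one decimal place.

Annual demand D = 456 × 50 = 22,800.
With planned backorders, Q* = √(2DS/H) · √((H+B)/B).
√(2DS/H) = √(2 × 22,800 × 327 / 1.23) = 3481.799.
√((H+B)/B) = √((1.23+3.61)/3.61) = 1.1579.
Q* ≈ 4031.557.

Q* ≈ 4,031.6 cartridges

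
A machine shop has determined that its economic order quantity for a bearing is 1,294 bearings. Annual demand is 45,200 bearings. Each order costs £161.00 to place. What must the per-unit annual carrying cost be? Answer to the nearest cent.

H ≈ £8.69

Invert the EOQ relation Q*² = 2DS/H.
From Q* = √(2DS/H): H = 2DS / Q*² = 2 × 45,200 × 161 / 1,294² = 8.6921.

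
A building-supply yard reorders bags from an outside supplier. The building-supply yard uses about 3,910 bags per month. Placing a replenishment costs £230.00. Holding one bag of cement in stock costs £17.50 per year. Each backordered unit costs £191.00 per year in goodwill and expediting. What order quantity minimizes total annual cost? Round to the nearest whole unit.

Annual demand D = 3,910 × 12 = 46,920.
With planned backorders, Q* = √(2DS/H) · √((H+B)/B).
√(2DS/H) = √(2 × 46,920 × 230 / 17.5) = 1110.552.
√((H+B)/B) = √((17.5+191)/191) = 1.0448.
Q* ≈ 1160.313.

Q* ≈ 1,160 bags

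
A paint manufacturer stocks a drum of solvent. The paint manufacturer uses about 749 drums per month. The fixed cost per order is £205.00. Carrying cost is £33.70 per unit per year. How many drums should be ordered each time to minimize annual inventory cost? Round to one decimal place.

Q* ≈ 330.7 drums

Annual demand D = 749 × 12 = 8,988.
EOQ = √(2DS / H) = √(2 × 8,988 × 205 / 33.7).
= √(3,685,080 / 33.7) = √109,349.5549 ≈ 330.680.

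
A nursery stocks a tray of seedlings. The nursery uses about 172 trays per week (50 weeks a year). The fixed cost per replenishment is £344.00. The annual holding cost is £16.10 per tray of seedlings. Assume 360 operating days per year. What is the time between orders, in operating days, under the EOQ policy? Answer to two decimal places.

Annual demand D = 172 × 50 = 8,600.
The optimal lot size = √(2DS/H) = √(2 × 8,600 × 344 / 16.1) ≈ 606.22.
Cycle time = Q*/D × 360 = 606.22 / 8,600 × 360 ≈ 25.377 days.

T ≈ 25.38 days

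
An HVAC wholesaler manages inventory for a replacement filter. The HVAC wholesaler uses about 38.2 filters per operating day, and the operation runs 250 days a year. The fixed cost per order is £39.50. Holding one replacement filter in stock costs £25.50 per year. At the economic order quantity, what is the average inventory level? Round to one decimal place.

Average inventory ≈ 86.0 filters

Annual demand D = 38.2 × 250 = 9,550.
The optimal lot size = √(2DS/H) = √(2 × 9,550 × 39.5 / 25.5) ≈ 172.01.
Average inventory = Q*/2 ≈ 172.01 / 2 = 86.003.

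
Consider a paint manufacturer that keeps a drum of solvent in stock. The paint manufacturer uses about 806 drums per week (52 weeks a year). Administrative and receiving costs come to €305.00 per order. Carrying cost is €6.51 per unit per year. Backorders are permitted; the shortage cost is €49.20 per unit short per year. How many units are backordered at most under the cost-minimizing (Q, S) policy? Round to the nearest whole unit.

Annual demand D = 806 × 52 = 41,912.
With planned backorders, Q* = √(2DS/H) · √((H+B)/B).
√(2DS/H) = √(2 × 41,912 × 305 / 6.51) = 1981.726.
√((H+B)/B) = √((6.51+49.2)/49.2) = 1.0641.
Q* ≈ 2108.762.
S* = Q* · H/(H+B) = 2108.762 × 6.51/55.71 ≈ 246.420.

S* ≈ 246 drums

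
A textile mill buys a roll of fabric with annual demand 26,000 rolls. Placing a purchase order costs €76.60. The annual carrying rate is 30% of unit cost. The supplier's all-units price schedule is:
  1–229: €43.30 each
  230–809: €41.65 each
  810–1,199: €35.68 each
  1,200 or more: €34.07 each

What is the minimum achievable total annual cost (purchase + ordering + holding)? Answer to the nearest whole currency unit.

TC* ≈ €893,612

Holding cost per unit per year at price C is H = 0.30·C.
Evaluate total cost at each tier's feasible EOQ or, if the EOQ is below the tier, at the tier's minimum quantity.
Tier 1 (€43.30): EOQ = 553.7 exceeds tier's upper bound 229, so this tier is dominated.
EOQ at €41.65 = 564.6 (feasible in tier 2): TC = 26,000×€41.65 + (26,000/564.6)×76.6 + (564.6/2)×0.30×€41.65 = €1,089,954.79.
EOQ at €35.68 = 610.0 < 810, so use break Q=810: TC = 26,000×€35.68 + (26,000/810.0)×76.6 + (810.0/2)×0.30×€35.68 = €934,473.89.
EOQ at €34.07 = 624.3 < 1200, so use break Q=1200: TC = 26,000×€34.07 + (26,000/1200.0)×76.6 + (1200.0/2)×0.30×€34.07 = €893,612.27.
Lowest total cost among the candidates is at Q = 1200.0.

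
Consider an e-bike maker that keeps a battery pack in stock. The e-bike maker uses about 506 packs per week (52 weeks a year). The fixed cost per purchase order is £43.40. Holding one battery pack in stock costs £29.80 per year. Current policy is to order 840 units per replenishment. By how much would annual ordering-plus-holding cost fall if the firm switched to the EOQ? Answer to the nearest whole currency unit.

Extra cost ≈ £5,626 per year

Annual demand D = 506 × 52 = 26,312.
EOQ = √(2DS/H) = √(2 × 26,312 × 43.4 / 29.8) ≈ 276.84.
Cost at Q* = (D/Q*)S + (Q*/2)H = √(2DSH) ≈ £8,249.83.
Cost at Q = 840: (26,312/840)×43.4 + (840/2)×29.8 = £1,359.45 + £12,516.00 = £13,875.45.
Excess = £13,875.45 − £8,249.83 = £5,625.62.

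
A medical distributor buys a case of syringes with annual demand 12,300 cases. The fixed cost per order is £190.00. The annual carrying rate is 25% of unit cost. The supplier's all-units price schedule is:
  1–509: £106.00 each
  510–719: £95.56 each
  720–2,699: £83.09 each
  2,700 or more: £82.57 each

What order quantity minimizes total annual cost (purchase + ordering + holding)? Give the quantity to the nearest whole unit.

Q* ≈ 720 cases

Holding cost per unit per year at price C is H = 0.25·C.
Evaluate total cost at each tier's feasible EOQ or, if the EOQ is below the tier, at the tier's minimum quantity.
EOQ at £106.00 = 420.0 (feasible in tier 1): TC = 12,300×£106.00 + (12,300/420.0)×190 + (420.0/2)×0.25×£106.00 = £1,314,929.29.
EOQ at £95.56 = 442.3 < 510, so use break Q=510: TC = 12,300×£95.56 + (12,300/510.0)×190 + (510.0/2)×0.25×£95.56 = £1,186,062.30.
EOQ at £83.09 = 474.4 < 720, so use break Q=720: TC = 12,300×£83.09 + (12,300/720.0)×190 + (720.0/2)×0.25×£83.09 = £1,032,730.93.
EOQ at £82.57 = 475.8 < 2700, so use break Q=2700: TC = 12,300×£82.57 + (12,300/2700.0)×190 + (2700.0/2)×0.25×£82.57 = £1,044,343.93.
Lowest total cost is £1,032,730.93 at Q = 720.0.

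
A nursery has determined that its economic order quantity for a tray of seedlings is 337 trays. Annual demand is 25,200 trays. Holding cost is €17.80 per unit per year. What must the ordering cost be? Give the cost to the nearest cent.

Invert the EOQ relation Q*² = 2DS/H.
From Q* = √(2DS/H): S = Q*²H / (2D) = 337² × 17.8 / (2 × 25,200) = 40.1097.

S ≈ €40.11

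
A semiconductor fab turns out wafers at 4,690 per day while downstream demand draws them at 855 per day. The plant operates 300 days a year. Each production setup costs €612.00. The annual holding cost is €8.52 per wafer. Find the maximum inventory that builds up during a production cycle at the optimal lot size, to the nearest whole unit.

Annual demand D = 855 × 300 = 256,500.
Production build-up factor (1 − d/p) = 1 − 855/4,690 = 0.8177.
Q* = √(2DS / (H(1 − d/p))) = √(2 × 256,500 × 612 / (8.52 × 0.8177)).
= √(313,956,000 / 6.9668) ≈ 6713.026.
Maximum inventory = Q*(1 − d/p) = 6713.026 × 0.8177 ≈ 5489.223.

I_max ≈ 5,489 wafers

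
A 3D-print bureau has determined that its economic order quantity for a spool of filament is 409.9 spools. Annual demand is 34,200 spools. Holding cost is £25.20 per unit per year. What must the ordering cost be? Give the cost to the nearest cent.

The basic EOQ model gives Q* = √(2DS/H); rearrange for the unknown.
From Q* = √(2DS/H): S = Q*²H / (2D) = 409.9² × 25.2 / (2 × 34,200) = 61.9014.

S ≈ £61.90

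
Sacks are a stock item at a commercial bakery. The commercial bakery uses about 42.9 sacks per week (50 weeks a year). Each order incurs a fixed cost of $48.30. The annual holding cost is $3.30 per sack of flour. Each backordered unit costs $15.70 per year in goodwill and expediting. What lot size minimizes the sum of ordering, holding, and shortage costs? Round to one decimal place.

Q* ≈ 275.7 sacks

Annual demand D = 42.9 × 50 = 2,145.
With planned backorders, Q* = √(2DS/H) · √((H+B)/B).
√(2DS/H) = √(2 × 2,145 × 48.3 / 3.3) = 250.579.
√((H+B)/B) = √((3.3+15.7)/15.7) = 1.1001.
Q* ≈ 275.659.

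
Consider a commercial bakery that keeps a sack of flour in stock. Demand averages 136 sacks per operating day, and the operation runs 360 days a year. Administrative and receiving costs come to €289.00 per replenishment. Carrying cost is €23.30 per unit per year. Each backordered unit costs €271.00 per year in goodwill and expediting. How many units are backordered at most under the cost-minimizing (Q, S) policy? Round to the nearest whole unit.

Annual demand D = 136 × 360 = 48,960.
With planned backorders, Q* = √(2DS/H) · √((H+B)/B).
√(2DS/H) = √(2 × 48,960 × 289 / 23.3) = 1102.064.
√((H+B)/B) = √((23.3+271)/271) = 1.0421.
Q* ≈ 1148.463.
S* = Q* · H/(H+B) = 1148.463 × 23.3/294.3 ≈ 90.925.

S* ≈ 91 sacks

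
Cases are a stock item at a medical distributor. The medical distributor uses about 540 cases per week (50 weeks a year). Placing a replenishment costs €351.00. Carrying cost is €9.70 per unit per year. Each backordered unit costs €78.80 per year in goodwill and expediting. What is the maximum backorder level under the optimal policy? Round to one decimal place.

Annual demand D = 540 × 50 = 27,000.
With planned backorders, Q* = √(2DS/H) · √((H+B)/B).
√(2DS/H) = √(2 × 27,000 × 351 / 9.7) = 1397.863.
√((H+B)/B) = √((9.7+78.8)/78.8) = 1.0598.
Q* ≈ 1481.403.
S* = Q* · H/(H+B) = 1481.403 × 9.7/88.5 ≈ 162.368.

S* ≈ 162.4 cases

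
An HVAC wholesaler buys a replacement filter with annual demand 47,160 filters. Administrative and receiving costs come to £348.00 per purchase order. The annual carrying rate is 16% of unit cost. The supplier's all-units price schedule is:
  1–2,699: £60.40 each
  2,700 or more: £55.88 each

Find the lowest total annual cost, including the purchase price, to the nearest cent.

TC* ≈ £2,653,449.28

Holding cost per unit per year at price C is H = 0.16·C.
Evaluate total cost at each tier's feasible EOQ or, if the EOQ is below the tier, at the tier's minimum quantity.
EOQ at £60.40 = 1842.9 (feasible in tier 1): TC = 47,160×£60.40 + (47,160/1842.9)×348 + (1842.9/2)×0.16×£60.40 = £2,866,274.25.
EOQ at £55.88 = 1916.0 < 2700, so use break Q=2700: TC = 47,160×£55.88 + (47,160/2700.0)×348 + (2700.0/2)×0.16×£55.88 = £2,653,449.28.
Lowest total cost among the candidates is at Q = 2700.0.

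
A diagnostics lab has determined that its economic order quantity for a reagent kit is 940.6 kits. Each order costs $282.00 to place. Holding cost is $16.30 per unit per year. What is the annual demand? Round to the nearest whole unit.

The basic EOQ model gives Q* = √(2DS/H); rearrange for the unknown.
From Q* = √(2DS/H): D = Q*²H / (2S) = 940.6² × 16.3 / (2 × 282) = 25569.277.

D ≈ 25,569 kits per year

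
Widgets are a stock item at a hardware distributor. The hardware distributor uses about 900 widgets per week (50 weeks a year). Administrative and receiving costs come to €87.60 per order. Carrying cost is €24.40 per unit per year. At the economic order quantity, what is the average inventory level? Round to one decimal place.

Annual demand D = 900 × 50 = 45,000.
The optimal lot size = √(2DS/H) = √(2 × 45,000 × 87.6 / 24.4) ≈ 568.43.
Average inventory = Q*/2 ≈ 568.43 / 2 = 284.216.

Average inventory ≈ 284.2 widgets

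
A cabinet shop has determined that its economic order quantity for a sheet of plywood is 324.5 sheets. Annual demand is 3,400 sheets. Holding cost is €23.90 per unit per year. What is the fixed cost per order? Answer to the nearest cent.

S ≈ €370.10

The basic EOQ model gives Q* = √(2DS/H); rearrange for the unknown.
From Q* = √(2DS/H): S = Q*²H / (2D) = 324.5² × 23.9 / (2 × 3,400) = 370.0994.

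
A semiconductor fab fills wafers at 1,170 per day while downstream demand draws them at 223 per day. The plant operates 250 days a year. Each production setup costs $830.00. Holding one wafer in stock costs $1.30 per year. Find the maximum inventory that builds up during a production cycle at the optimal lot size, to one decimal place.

Annual demand D = 223 × 250 = 55,750.
Production build-up factor (1 − d/p) = 1 − 223/1,170 = 0.8094.
Q* = √(2DS / (H(1 − d/p))) = √(2 × 55,750 × 830 / (1.3 × 0.8094)).
= √(92,545,000 / 1.0522) ≈ 9378.270.
Maximum inventory = Q*(1 − d/p) = 9378.270 × 0.8094 ≈ 7590.788.

I_max ≈ 7,590.8 wafers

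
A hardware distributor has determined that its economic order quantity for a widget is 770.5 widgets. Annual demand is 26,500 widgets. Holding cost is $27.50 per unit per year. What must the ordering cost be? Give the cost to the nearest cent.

S ≈ $308.04

Invert the EOQ relation Q*² = 2DS/H.
From Q* = √(2DS/H): S = Q*²H / (2D) = 770.5² × 27.5 / (2 × 26,500) = 308.0365.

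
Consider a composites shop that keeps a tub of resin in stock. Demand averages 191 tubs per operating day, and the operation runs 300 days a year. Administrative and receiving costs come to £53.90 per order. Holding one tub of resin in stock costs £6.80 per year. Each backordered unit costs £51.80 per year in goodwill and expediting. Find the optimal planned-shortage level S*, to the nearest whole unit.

S* ≈ 118 tubs

Annual demand D = 191 × 300 = 57,300.
With planned backorders, Q* = √(2DS/H) · √((H+B)/B).
√(2DS/H) = √(2 × 57,300 × 53.9 / 6.8) = 953.086.
√((H+B)/B) = √((6.8+51.8)/51.8) = 1.0636.
Q* ≈ 1013.716.
S* = Q* · H/(H+B) = 1013.716 × 6.8/58.6 ≈ 117.633.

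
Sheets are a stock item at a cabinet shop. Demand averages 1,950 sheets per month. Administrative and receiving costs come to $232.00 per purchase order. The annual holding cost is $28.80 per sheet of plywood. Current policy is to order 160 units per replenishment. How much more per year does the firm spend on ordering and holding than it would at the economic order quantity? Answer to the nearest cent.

Annual demand D = 1,950 × 12 = 23,400.
EOQ = √(2DS/H) = √(2 × 23,400 × 232 / 28.8) ≈ 614.00.
Cost at Q* = (D/Q*)S + (Q*/2)H = √(2DSH) ≈ $17,683.29.
Cost at Q = 160: (23,400/160)×232 + (160/2)×28.8 = $33,930.00 + $2,304.00 = $36,234.00.
Excess = $36,234.00 − $17,683.29 = $18,550.71.

Extra cost ≈ $18,550.71 per year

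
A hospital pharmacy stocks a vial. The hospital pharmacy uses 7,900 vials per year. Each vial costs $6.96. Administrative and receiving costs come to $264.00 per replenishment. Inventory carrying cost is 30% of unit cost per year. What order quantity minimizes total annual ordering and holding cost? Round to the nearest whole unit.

Q* ≈ 1,413 vials

Holding cost H = 0.30 × $6.96 = $2.0880 per unit per year.
EOQ = √(2DS / H) = √(2 × 7,900 × 264 / 2.088).
= √(4,171,200 / 2.088) = √1,997,701.1494 ≈ 1413.401.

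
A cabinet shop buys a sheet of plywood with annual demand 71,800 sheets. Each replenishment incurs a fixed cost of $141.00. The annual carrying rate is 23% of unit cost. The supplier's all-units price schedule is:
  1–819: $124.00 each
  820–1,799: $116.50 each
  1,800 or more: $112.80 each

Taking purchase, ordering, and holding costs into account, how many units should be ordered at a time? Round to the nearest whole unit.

Q* ≈ 1,800 sheets

Holding cost per unit per year at price C is H = 0.23·C.
Candidates are each tier's EOQ (if it falls in that tier) and each price-break quantity.
Tier 1 ($124.00): EOQ = 842.6 exceeds tier's upper bound 819, so this tier is dominated.
EOQ at $116.50 = 869.3 (feasible in tier 2): TC = 71,800×$116.50 + (71,800/869.3)×141 + (869.3/2)×0.23×$116.50 = $8,387,992.37.
EOQ at $112.80 = 883.4 < 1800, so use break Q=1800: TC = 71,800×$112.80 + (71,800/1800.0)×141 + (1800.0/2)×0.23×$112.80 = $8,128,013.93.
Lowest total cost is $8,128,013.93 at Q = 1800.0.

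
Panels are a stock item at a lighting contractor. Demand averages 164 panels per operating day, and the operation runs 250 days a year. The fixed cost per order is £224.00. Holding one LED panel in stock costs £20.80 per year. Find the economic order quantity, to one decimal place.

Annual demand D = 164 × 250 = 41,000.
EOQ = √(2DS / H) = √(2 × 41,000 × 224 / 20.8).
= √(18,368,000 / 20.8) = √883,076.9231 ≈ 939.722.

Q* ≈ 939.7 panels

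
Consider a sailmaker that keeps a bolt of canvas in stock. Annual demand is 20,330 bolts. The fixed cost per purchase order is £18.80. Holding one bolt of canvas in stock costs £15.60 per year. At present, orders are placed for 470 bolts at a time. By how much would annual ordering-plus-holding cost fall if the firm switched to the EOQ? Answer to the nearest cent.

Extra cost ≈ £1,025.97 per year

EOQ = √(2DS/H) = √(2 × 20,330 × 18.8 / 15.6) ≈ 221.36.
Cost at Q* = (D/Q*)S + (Q*/2)H = √(2DSH) ≈ £3,453.23.
Cost at Q = 470: (20,330/470)×18.8 + (470/2)×15.6 = £813.20 + £3,666.00 = £4,479.20.
Excess = £4,479.20 − £3,453.23 = £1,025.97.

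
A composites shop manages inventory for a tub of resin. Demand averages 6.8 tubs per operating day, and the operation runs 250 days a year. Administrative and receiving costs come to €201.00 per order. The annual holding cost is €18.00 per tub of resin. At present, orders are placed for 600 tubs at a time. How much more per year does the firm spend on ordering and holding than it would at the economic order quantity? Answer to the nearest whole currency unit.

Annual demand D = 6.8 × 250 = 1,700.
EOQ = √(2DS/H) = √(2 × 1,700 × 201 / 18) ≈ 194.85.
Cost at Q* = (D/Q*)S + (Q*/2)H = √(2DSH) ≈ €3,507.31.
Cost at Q = 600: (1,700/600)×201 + (600/2)×18 = €569.50 + €5,400.00 = €5,969.50.
Excess = €5,969.50 − €3,507.31 = €2,462.19.

Extra cost ≈ €2,462 per year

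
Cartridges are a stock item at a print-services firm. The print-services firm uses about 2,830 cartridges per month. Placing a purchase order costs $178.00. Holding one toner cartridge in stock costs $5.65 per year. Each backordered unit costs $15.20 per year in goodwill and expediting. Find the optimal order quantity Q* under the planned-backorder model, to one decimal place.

Annual demand D = 2,830 × 12 = 33,960.
With planned backorders, Q* = √(2DS/H) · √((H+B)/B).
√(2DS/H) = √(2 × 33,960 × 178 / 5.65) = 1462.799.
√((H+B)/B) = √((5.65+15.2)/15.2) = 1.1712.
Q* ≈ 1713.231.

Q* ≈ 1,713.2 cartridges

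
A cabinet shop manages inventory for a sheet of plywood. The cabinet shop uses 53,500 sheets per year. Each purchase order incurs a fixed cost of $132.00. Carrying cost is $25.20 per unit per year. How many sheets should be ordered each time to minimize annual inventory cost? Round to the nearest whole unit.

EOQ = √(2DS / H) = √(2 × 53,500 × 132 / 25.2).
= √(14,124,000 / 25.2) = √560,476.1905 ≈ 748.650.

Q* ≈ 749 sheets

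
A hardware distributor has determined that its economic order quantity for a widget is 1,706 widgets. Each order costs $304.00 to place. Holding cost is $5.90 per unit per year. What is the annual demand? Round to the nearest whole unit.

D ≈ 28,243 widgets per year

The basic EOQ model gives Q* = √(2DS/H); rearrange for the unknown.
From Q* = √(2DS/H): D = Q*²H / (2S) = 1,706² × 5.9 / (2 × 304) = 28242.718.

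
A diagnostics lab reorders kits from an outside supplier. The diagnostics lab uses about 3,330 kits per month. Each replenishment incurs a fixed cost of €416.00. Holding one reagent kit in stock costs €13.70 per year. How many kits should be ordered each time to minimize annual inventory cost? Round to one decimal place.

Annual demand D = 3,330 × 12 = 39,960.
EOQ = √(2DS / H) = √(2 × 39,960 × 416 / 13.7).
= √(33,246,720 / 13.7) = √2,426,767.8832 ≈ 1557.809.

Q* ≈ 1,557.8 kits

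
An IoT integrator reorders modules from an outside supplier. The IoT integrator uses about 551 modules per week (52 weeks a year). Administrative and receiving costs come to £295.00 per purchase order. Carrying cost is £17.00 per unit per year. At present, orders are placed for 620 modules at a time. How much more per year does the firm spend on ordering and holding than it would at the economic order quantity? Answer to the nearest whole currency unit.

Annual demand D = 551 × 52 = 28,652.
EOQ = √(2DS/H) = √(2 × 28,652 × 295 / 17) ≈ 997.19.
Cost at Q* = (D/Q*)S + (Q*/2)H = √(2DSH) ≈ £16,952.27.
Cost at Q = 620: (28,652/620)×295 + (620/2)×17 = £13,632.81 + £5,270.00 = £18,902.81.
Excess = £18,902.81 − £16,952.27 = £1,950.53.

Extra cost ≈ £1,951 per year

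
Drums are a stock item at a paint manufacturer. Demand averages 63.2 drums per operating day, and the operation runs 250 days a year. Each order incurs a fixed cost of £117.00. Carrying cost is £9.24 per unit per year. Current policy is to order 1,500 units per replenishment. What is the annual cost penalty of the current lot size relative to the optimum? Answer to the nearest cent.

Extra cost ≈ £2,317.56 per year

Annual demand D = 63.2 × 250 = 15,800.
EOQ = √(2DS/H) = √(2 × 15,800 × 117 / 9.24) ≈ 632.56.
Cost at Q* = (D/Q*)S + (Q*/2)H = √(2DSH) ≈ £5,844.84.
Cost at Q = 1,500: (15,800/1,500)×117 + (1,500/2)×9.24 = £1,232.40 + £6,930.00 = £8,162.40.
Excess = £8,162.40 − £5,844.84 = £2,317.56.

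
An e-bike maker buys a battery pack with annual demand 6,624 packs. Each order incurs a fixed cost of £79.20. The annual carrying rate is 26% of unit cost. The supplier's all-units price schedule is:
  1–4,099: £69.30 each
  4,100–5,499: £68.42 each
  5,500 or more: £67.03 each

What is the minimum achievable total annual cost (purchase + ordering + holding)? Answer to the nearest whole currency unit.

TC* ≈ £463,391

Holding cost per unit per year at price C is H = 0.26·C.
Evaluate total cost at each tier's feasible EOQ or, if the EOQ is below the tier, at the tier's minimum quantity.
EOQ at £69.30 = 241.3 (feasible in tier 1): TC = 6,624×£69.30 + (6,624/241.3)×79.2 + (241.3/2)×0.26×£69.30 = £463,391.22.
EOQ at £68.42 = 242.9 < 4100, so use break Q=4100: TC = 6,624×£68.42 + (6,624/4100.0)×79.2 + (4100.0/2)×0.26×£68.42 = £489,809.90.
EOQ at £67.03 = 245.4 < 5500, so use break Q=5500: TC = 6,624×£67.03 + (6,624/5500.0)×79.2 + (5500.0/2)×0.26×£67.03 = £492,028.56.
Lowest total cost among the candidates is at Q = 241.3.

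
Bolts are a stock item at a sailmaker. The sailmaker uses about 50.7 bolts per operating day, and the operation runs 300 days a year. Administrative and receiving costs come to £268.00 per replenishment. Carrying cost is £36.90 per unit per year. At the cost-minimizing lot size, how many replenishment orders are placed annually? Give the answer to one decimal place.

N ≈ 32.4 orders per year

Annual demand D = 50.7 × 300 = 15,210.
Q* = √(2DS/H) = √(2 × 15,210 × 268 / 36.9) ≈ 470.04.
Orders per year = D / Q* = 15,210 / 470.04 ≈ 32.359.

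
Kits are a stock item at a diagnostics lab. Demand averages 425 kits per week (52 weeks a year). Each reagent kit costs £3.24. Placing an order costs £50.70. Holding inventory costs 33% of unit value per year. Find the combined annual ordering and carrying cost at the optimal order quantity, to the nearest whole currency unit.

Annual demand D = 425 × 52 = 22,100.
Holding cost H = 0.33 × £3.24 = £1.0692 per unit per year.
The optimal lot size = √(2DS/H) = √(2 × 22,100 × 50.7 / 1.0692) ≈ 1447.72.
At the optimum the two cost components are equal, so total cost = 2·(Q*/2)H = Q*·H.
Minimum total = √(2DSH) = √(2 × 22,100 × 50.7 × 1.0692) ≈ 1547.906.

TC* ≈ £1,548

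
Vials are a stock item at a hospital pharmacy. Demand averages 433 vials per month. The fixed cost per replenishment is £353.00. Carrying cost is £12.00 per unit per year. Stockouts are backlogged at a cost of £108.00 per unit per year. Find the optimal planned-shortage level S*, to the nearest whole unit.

S* ≈ 58 vials

Annual demand D = 433 × 12 = 5,196.
With planned backorders, Q* = √(2DS/H) · √((H+B)/B).
√(2DS/H) = √(2 × 5,196 × 353 / 12) = 552.900.
√((H+B)/B) = √((12+108)/108) = 1.0541.
Q* ≈ 582.807.
S* = Q* · H/(H+B) = 582.807 × 12/120 ≈ 58.281.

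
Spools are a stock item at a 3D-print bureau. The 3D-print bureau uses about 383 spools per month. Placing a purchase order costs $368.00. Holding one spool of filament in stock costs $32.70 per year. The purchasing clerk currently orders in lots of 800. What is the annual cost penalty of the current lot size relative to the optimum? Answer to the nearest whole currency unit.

Annual demand D = 383 × 12 = 4,596.
EOQ = √(2DS/H) = √(2 × 4,596 × 368 / 32.7) ≈ 321.63.
Cost at Q* = (D/Q*)S + (Q*/2)H = √(2DSH) ≈ $10,517.26.
Cost at Q = 800: (4,596/800)×368 + (800/2)×32.7 = $2,114.16 + $13,080.00 = $15,194.16.
Excess = $15,194.16 − $10,517.26 = $4,676.90.

Extra cost ≈ $4,677 per year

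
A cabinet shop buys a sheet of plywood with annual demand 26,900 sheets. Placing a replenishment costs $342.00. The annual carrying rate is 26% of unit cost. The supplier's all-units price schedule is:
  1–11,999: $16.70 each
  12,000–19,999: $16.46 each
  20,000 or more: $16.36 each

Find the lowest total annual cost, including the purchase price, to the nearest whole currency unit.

Holding cost per unit per year at price C is H = 0.26·C.
For each price level, check whether its EOQ is feasible; otherwise the best quantity at that price is the breakpoint.
EOQ at $16.70 = 2058.5 (feasible in tier 1): TC = 26,900×$16.70 + (26,900/2058.5)×342 + (2058.5/2)×0.26×$16.70 = $458,168.18.
EOQ at $16.46 = 2073.5 < 12000, so use break Q=12000: TC = 26,900×$16.46 + (26,900/12000.0)×342 + (12000.0/2)×0.26×$16.46 = $469,218.25.
EOQ at $16.36 = 2079.8 < 20000, so use break Q=20000: TC = 26,900×$16.36 + (26,900/20000.0)×342 + (20000.0/2)×0.26×$16.36 = $483,079.99.
Lowest total cost among the candidates is at Q = 2058.5.

TC* ≈ $458,168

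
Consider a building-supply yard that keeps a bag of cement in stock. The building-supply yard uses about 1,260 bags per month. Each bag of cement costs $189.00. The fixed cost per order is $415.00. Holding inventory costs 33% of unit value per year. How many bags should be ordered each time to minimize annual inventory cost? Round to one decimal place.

Q* ≈ 448.6 bags

Annual demand D = 1,260 × 12 = 15,120.
Holding cost H = 0.33 × $189.00 = $62.3700 per unit per year.
EOQ = √(2DS / H) = √(2 × 15,120 × 415 / 62.37).
= √(12,549,600 / 62.37) = √201,212.1212 ≈ 448.567.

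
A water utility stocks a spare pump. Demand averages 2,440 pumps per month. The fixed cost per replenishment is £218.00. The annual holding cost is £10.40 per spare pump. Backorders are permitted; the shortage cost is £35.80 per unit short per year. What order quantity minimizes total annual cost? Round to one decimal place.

Q* ≈ 1,258.6 pumps

Annual demand D = 2,440 × 12 = 29,280.
With planned backorders, Q* = √(2DS/H) · √((H+B)/B).
√(2DS/H) = √(2 × 29,280 × 218 / 10.4) = 1107.929.
√((H+B)/B) = √((10.4+35.8)/35.8) = 1.1360.
Q* ≈ 1258.611.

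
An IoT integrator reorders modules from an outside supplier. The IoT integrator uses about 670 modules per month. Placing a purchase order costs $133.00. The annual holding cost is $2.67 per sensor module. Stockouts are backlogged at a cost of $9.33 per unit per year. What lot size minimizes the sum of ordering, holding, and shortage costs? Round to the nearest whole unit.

Q* ≈ 1,015 modules

Annual demand D = 670 × 12 = 8,040.
With planned backorders, Q* = √(2DS/H) · √((H+B)/B).
√(2DS/H) = √(2 × 8,040 × 133 / 2.67) = 894.980.
√((H+B)/B) = √((2.67+9.33)/9.33) = 1.1341.
Q* ≈ 1014.993.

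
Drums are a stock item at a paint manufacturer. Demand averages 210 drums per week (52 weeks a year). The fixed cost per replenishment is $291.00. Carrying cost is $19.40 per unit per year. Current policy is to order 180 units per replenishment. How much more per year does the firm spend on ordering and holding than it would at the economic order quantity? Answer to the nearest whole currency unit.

Annual demand D = 210 × 52 = 10,920.
EOQ = √(2DS/H) = √(2 × 10,920 × 291 / 19.4) ≈ 572.36.
Cost at Q* = (D/Q*)S + (Q*/2)H = √(2DSH) ≈ $11,103.85.
Cost at Q = 180: (10,920/180)×291 + (180/2)×19.4 = $17,654.00 + $1,746.00 = $19,400.00.
Excess = $19,400.00 − $11,103.85 = $8,296.15.

Extra cost ≈ $8,296 per year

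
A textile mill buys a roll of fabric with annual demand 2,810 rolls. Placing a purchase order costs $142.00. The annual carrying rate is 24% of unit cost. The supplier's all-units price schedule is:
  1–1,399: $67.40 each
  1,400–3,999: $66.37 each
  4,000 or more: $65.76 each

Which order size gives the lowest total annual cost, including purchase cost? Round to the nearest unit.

Holding cost per unit per year at price C is H = 0.24·C.
For each price level, check whether its EOQ is feasible; otherwise the best quantity at that price is the breakpoint.
EOQ at $67.40 = 222.1 (feasible in tier 1): TC = 2,810×$67.40 + (2,810/222.1)×142 + (222.1/2)×0.24×$67.40 = $192,986.92.
EOQ at $66.37 = 223.8 < 1400, so use break Q=1400: TC = 2,810×$66.37 + (2,810/1400.0)×142 + (1400.0/2)×0.24×$66.37 = $197,934.87.
EOQ at $65.76 = 224.9 < 4000, so use break Q=4000: TC = 2,810×$65.76 + (2,810/4000.0)×142 + (4000.0/2)×0.24×$65.76 = $216,450.16.
Lowest total cost is $192,986.92 at Q = 222.1.

Q* ≈ 222 rolls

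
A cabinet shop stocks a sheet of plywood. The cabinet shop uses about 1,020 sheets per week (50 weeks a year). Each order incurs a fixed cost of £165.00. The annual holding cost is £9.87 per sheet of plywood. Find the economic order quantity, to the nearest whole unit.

Q* ≈ 1,306 sheets

Annual demand D = 1,020 × 50 = 51,000.
EOQ = √(2DS / H) = √(2 × 51,000 × 165 / 9.87).
= √(16,830,000 / 9.87) = √1,705,167.1733 ≈ 1305.820.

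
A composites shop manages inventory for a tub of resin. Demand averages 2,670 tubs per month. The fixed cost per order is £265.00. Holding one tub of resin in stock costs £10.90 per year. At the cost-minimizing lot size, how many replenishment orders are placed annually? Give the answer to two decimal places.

Annual demand D = 2,670 × 12 = 32,040.
The optimal lot size = √(2DS/H) = √(2 × 32,040 × 265 / 10.9) ≈ 1248.16.
Orders per year = D / Q* = 32,040 / 1248.16 ≈ 25.670.

N ≈ 25.67 orders per year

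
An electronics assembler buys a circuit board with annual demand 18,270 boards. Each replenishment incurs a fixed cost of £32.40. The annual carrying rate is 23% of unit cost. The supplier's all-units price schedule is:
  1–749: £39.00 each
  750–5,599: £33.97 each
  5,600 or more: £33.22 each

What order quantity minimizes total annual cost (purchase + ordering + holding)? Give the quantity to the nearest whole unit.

Holding cost per unit per year at price C is H = 0.23·C.
Candidates are each tier's EOQ (if it falls in that tier) and each price-break quantity.
EOQ at £39.00 = 363.3 (feasible in tier 1): TC = 18,270×£39.00 + (18,270/363.3)×32.4 + (363.3/2)×0.23×£39.00 = £715,788.76.
EOQ at £33.97 = 389.3 < 750, so use break Q=750: TC = 18,270×£33.97 + (18,270/750.0)×32.4 + (750.0/2)×0.23×£33.97 = £624,351.08.
EOQ at £33.22 = 393.6 < 5600, so use break Q=5600: TC = 18,270×£33.22 + (18,270/5600.0)×32.4 + (5600.0/2)×0.23×£33.22 = £628,428.79.
Lowest total cost is £624,351.08 at Q = 750.0.

Q* ≈ 750 boards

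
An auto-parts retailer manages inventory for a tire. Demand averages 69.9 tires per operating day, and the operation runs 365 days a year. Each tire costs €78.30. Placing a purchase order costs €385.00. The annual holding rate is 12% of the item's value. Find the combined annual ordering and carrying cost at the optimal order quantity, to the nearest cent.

TC* ≈ €13,586.32

Annual demand D = 69.9 × 365 = 25,513.5.
Holding cost H = 0.12 × €78.30 = €9.3960 per unit per year.
EOQ = √(2DS/H) = √(2 × 25,513.5 × 385 / 9.396) ≈ 1445.97.
At Q*, ordering cost (D/Q*)S equals holding cost (Q*/2)H, each = √(DSH/2).
Minimum total = √(2DSH) = √(2 × 25,513.5 × 385 × 9.396) ≈ 13586.321.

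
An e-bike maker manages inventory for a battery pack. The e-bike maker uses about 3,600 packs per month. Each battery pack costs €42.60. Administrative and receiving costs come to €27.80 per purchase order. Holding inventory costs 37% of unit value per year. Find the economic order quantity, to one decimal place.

Q* ≈ 390.4 packs

Annual demand D = 3,600 × 12 = 43,200.
Holding cost H = 0.37 × €42.60 = €15.7620 per unit per year.
EOQ = √(2DS / H) = √(2 × 43,200 × 27.8 / 15.762).
= √(2,401,920 / 15.762) = √152,386.753 ≈ 390.367.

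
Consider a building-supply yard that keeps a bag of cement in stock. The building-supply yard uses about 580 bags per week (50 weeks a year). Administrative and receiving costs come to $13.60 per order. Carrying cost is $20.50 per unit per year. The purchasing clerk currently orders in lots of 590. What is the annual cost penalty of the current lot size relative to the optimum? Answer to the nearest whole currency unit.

Extra cost ≈ $2,695 per year

Annual demand D = 580 × 50 = 29,000.
EOQ = √(2DS/H) = √(2 × 29,000 × 13.6 / 20.5) ≈ 196.16.
Cost at Q* = (D/Q*)S + (Q*/2)H = √(2DSH) ≈ $4,021.24.
Cost at Q = 590: (29,000/590)×13.6 + (590/2)×20.5 = $668.47 + $6,047.50 = $6,715.97.
Excess = $6,715.97 − $4,021.24 = $2,694.73.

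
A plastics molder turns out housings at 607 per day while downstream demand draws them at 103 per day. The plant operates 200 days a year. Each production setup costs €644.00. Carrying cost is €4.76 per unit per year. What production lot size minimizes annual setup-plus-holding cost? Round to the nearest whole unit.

Q* ≈ 2,591 housings

Annual demand D = 103 × 200 = 20,600.
Production build-up factor (1 − d/p) = 1 − 103/607 = 0.8303.
Q* = √(2DS / (H(1 − d/p))) = √(2 × 20,600 × 644 / (4.76 × 0.8303)).
= √(26,532,800 / 3.9523) ≈ 2590.998.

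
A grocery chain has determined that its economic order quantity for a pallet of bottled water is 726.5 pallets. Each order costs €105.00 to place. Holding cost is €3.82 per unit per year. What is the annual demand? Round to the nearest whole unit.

Squaring Q* = √(2DS/H) gives Q*² = 2DS/H.
From Q* = √(2DS/H): D = Q*²H / (2S) = 726.5² × 3.82 / (2 × 105) = 9600.974.

D ≈ 9,601 pallets per year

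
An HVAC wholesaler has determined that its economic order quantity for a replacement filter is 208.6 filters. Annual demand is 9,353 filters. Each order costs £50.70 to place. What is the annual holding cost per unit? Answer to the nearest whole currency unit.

The basic EOQ model gives Q* = √(2DS/H); rearrange for the unknown.
From Q* = √(2DS/H): H = 2DS / Q*² = 2 × 9,353 × 50.7 / 208.6² = 21.7952.

H ≈ £22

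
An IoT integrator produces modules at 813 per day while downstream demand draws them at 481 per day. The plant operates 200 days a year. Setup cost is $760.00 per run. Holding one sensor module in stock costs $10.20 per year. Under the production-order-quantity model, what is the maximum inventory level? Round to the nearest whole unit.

I_max ≈ 2,420 modules

Annual demand D = 481 × 200 = 96,200.
Production build-up factor (1 − d/p) = 1 − 481/813 = 0.4084.
Q* = √(2DS / (H(1 − d/p))) = √(2 × 96,200 × 760 / (10.2 × 0.4084)).
= √(146,224,000 / 4.1653) ≈ 5924.961.
Maximum inventory = Q*(1 − d/p) = 5924.961 × 0.4084 ≈ 2419.541.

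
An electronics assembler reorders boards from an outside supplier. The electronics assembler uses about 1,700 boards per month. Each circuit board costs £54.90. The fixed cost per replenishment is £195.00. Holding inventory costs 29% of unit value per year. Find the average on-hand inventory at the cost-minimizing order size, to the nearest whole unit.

Annual demand D = 1,700 × 12 = 20,400.
Holding cost H = 0.29 × £54.90 = £15.9210 per unit per year.
Q* = √(2DS/H) = √(2 × 20,400 × 195 / 15.921) ≈ 706.91.
Average inventory = Q*/2 ≈ 706.91 / 2 = 353.453.

Average inventory ≈ 353 boards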